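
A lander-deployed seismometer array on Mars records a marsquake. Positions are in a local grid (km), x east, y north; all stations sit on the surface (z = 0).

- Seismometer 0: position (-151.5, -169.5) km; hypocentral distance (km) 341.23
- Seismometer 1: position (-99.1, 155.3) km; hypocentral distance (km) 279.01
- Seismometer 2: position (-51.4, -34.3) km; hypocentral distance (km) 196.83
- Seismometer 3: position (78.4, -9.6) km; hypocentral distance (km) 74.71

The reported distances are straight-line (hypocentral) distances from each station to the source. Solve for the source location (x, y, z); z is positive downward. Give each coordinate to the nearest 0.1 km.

(135.1, 10.3, 44.4)

Each station gives a sphere (x−x_i)² + (y−y_i)² + z² = d_i² (stations at z=0).
Subtracting the Seismometer 0 sphere from Seismometer 1 and Seismometer 2: z² cancels, leaving linear equations in x and y:
104.8 x + 649.6 y = 20847.73
200.2 x + 270.4 y = 29831.81
Solving: x ≈ 135.102, y ≈ 10.297 km (keep extra digits for the depth step; rounded: 135.1, 10.3).
Then from the Seismometer 0 sphere: z² = 341.23² − (x + 151.5)² − (y + 169.5)² with x = 135.102, y = 10.297, so z ≈ 44.387 ≈ 44.4 km.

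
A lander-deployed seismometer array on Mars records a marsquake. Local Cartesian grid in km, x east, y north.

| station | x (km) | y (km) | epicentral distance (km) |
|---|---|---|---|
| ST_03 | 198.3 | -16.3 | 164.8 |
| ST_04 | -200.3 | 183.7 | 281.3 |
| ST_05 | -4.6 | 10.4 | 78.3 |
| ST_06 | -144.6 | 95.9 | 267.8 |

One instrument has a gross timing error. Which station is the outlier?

ST_06

Solve using three stations at a time. Using ST_03, ST_04, ST_05 (subtract circle equations pairwise → linear system) gives (x, y) ≈ (53.7, 62.7).
Distances from that point to each station vs reported:
  ST_03: calculated 164.8 vs reported 164.8 → residual 0.0 km
  ST_04: calculated 281.3 vs reported 281.3 → residual 0.0 km
  ST_05: calculated 78.3 vs reported 78.3 → residual 0.0 km
  ST_06: calculated 201.0 vs reported 267.8 → residual 66.8 km
ST_03, ST_04, ST_05 are mutually consistent (residuals ≈ 0); ST_06 is off by 66.8 km.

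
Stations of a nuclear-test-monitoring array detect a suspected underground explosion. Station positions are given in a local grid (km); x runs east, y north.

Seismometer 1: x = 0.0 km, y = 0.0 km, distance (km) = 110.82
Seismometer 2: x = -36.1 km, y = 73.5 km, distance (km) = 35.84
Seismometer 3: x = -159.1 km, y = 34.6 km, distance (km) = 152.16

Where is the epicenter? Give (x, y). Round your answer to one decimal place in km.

(-25.7, 107.8)

Circle about each station: x² + y² = 110.82²; (x + 36.1)² + (y − 73.5)² = 35.84²; (x + 159.1)² + (y − 34.6)² = 152.16².
Subtracting the Seismometer 1 equation from the Seismometer 2 and Seismometer 3 equations removes the quadratic terms:
-72.2 x + 147.0 y = 17702.03
-318.2 x + 69.2 y = 15638.38
Solving the 2×2 system: x ≈ -25.7, y ≈ 107.8 km.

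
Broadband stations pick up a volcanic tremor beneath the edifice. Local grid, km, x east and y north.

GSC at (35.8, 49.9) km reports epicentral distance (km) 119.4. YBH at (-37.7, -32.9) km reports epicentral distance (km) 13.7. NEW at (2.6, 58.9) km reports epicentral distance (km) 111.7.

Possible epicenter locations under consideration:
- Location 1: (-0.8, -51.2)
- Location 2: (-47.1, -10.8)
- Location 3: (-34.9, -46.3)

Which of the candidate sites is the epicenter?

Location 3

For each candidate, compare |candidate − station| to the reported distance:
Location 1: residuals GSC 11.9, YBH 27.5, NEW 1.5 → max 27.5 km
Location 2: residuals GSC 16.7, YBH 10.3, NEW 26.1 → max 26.1 km
Location 3: residuals GSC 0.0, YBH 0.0, NEW 0.0 → max 0.0 km
Only Location 3 has all residuals ≈ 0.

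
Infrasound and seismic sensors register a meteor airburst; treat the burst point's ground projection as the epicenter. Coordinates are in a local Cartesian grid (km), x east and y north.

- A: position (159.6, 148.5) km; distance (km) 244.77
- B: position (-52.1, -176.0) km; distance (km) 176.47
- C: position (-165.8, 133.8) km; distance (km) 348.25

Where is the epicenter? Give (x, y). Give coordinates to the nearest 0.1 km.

(101.6, -89.3)

Circle about each station: (x − 159.6)² + (y − 148.5)² = 244.77²; (x + 52.1)² + (y + 176.0)² = 176.47²; (x + 165.8)² + (y − 133.8)² = 348.25².
Subtracting pairs of circle equations eliminates x²+y² and gives linear equations (the radical axes):
-423.4 x − 649.0 y = 14936.69
-650.8 x − 29.4 y = -63498.04
Solving the 2×2 system: x ≈ 101.6, y ≈ -89.3 km.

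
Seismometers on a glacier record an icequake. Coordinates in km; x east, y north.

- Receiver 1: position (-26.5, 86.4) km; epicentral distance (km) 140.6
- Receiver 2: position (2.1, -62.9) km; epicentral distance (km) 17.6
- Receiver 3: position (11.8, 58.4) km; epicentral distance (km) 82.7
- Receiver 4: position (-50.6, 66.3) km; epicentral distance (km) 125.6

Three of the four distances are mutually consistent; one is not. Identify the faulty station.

Receiver 3

Solve using three stations at a time. Using Receiver 1, Receiver 2, Receiver 4 (subtract circle equations pairwise → linear system) gives (x, y) ≈ (-13.0, -53.6).
Distances from that point to each station vs reported:
  Receiver 1: calculated 140.6 vs reported 140.6 → residual 0.0 km
  Receiver 2: calculated 17.8 vs reported 17.6 → residual 0.2 km
  Receiver 3: calculated 114.7 vs reported 82.7 → residual 32.0 km
  Receiver 4: calculated 125.6 vs reported 125.6 → residual 0.0 km
Receiver 1, Receiver 2, Receiver 4 are mutually consistent (residuals ≈ 0); Receiver 3 is off by 32.0 km.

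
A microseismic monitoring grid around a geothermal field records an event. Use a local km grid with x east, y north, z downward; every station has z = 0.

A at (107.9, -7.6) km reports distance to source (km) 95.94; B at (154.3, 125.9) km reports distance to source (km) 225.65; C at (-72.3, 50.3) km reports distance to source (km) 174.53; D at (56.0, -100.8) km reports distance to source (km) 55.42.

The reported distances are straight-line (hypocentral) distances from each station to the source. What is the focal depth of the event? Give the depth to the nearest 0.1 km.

depth ≈ 44.1 km

Each station gives a sphere (x−x_i)² + (y−y_i)² + z² = d_i² (stations at z=0).
Subtracting the A sphere from B and C: z² cancels, leaving linear equations in x and y:
92.8 x + 267.0 y = -13754.31
-360.4 x + 115.8 y = -25199.03
Solving: x ≈ 48.006, y ≈ -68.200 km (keep extra digits for the depth step; rounded: 48.0, -68.2).
Then from the A sphere: z² = 95.94² − (x − 107.9)² − (y + 7.6)² with x = 48.006, y = -68.200, so z ≈ 44.100 ≈ 44.1 km.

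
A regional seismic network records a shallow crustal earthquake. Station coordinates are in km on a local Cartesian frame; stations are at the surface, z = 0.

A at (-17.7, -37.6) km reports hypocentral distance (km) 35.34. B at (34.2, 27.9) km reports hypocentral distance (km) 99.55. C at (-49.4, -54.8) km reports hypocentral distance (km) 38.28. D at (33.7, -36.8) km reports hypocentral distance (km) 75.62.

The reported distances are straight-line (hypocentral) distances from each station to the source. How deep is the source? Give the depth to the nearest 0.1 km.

Each station gives a sphere (x−x_i)² + (y−y_i)² + z² = d_i² (stations at z=0).
Subtracting the A sphere from B and C: z² cancels, leaving linear equations in x and y:
103.8 x + 131.0 y = -8440.29
-63.4 x − 34.4 y = 3499.91
Solving: x ≈ -35.513, y ≈ -36.290 km (keep extra digits for the depth step; rounded: -35.5, -36.3).
Then from the A sphere: z² = 35.34² − (x + 17.7)² − (y + 37.6)² with x = -35.513, y = -36.290, so z ≈ 30.494 ≈ 30.5 km.
Check against D (with the unrounded solution): distance 75.63 ≈ 75.62 km. ✓

depth ≈ 30.5 km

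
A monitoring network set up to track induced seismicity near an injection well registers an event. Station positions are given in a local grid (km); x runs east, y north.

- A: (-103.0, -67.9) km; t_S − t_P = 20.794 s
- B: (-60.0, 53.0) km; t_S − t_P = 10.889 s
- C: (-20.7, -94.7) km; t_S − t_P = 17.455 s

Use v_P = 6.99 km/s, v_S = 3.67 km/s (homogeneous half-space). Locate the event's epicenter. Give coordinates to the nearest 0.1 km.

Distance from S−P lag: d = Δt · v_P v_S / (v_P − v_S) = Δt · (6.99·3.67)/(6.99−3.67) ≈ 7.7269·Δt.
So d_A = 160.67, d_B = 84.14, d_C = 134.87 km.
Circle about each station: (x + 103.0)² + (y + 67.9)² = 160.67²; (x + 60.0)² + (y − 53.0)² = 84.14²; (x + 20.7)² + (y + 94.7)² = 134.87².
Subtracting pairs of circle equations eliminates x²+y² and gives linear equations (the radical axes):
86.0 x + 241.8 y = 9924.90
164.6 x − 53.6 y = 1802.10
Solving the 2×2 system: x ≈ 21.8, y ≈ 33.3 km.

21.8 km east, 33.3 km north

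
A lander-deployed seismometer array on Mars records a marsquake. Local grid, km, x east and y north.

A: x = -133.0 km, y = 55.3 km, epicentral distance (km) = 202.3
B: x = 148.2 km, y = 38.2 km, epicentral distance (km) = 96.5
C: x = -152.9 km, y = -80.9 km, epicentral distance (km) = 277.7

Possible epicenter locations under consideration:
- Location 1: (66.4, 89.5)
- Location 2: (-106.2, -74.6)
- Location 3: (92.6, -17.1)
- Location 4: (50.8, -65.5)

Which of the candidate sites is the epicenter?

Location 1

For each candidate, compare |candidate − station| to the reported distance:
Location 1: residuals A 0.0, B 0.1, C 0.0 → max 0.1 km
Location 2: residuals A 69.7, B 181.8, C 230.6 → max 230.6 km
Location 3: residuals A 34.6, B 18.1, C 24.0 → max 34.6 km
Location 4: residuals A 17.6, B 45.8, C 73.4 → max 73.4 km
Only Location 1 has all residuals ≈ 0.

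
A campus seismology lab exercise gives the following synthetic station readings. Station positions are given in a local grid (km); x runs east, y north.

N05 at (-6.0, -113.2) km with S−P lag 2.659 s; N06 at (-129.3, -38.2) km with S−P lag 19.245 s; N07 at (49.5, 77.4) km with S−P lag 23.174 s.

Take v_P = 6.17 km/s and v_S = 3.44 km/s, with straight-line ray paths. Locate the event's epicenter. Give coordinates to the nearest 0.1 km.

Distance from S−P lag: d = Δt · v_P v_S / (v_P − v_S) = Δt · (6.17·3.44)/(6.17−3.44) ≈ 7.7747·Δt.
So d_N05 = 20.67, d_N06 = 149.62, d_N07 = 180.17 km.
Circle about each station: (x + 6.0)² + (y + 113.2)² = 20.67²; (x + 129.3)² + (y + 38.2)² = 149.62²; (x − 49.5)² + (y − 77.4)² = 180.17².
Subtracting the N05 equation from the N06 and N07 equations removes the quadratic terms:
-246.6 x + 150.0 y = -16631.41
111.0 x + 381.2 y = -36443.21
Solving the 2×2 system: x ≈ 7.9, y ≈ -97.9 km.

7.9 km east, -97.9 km north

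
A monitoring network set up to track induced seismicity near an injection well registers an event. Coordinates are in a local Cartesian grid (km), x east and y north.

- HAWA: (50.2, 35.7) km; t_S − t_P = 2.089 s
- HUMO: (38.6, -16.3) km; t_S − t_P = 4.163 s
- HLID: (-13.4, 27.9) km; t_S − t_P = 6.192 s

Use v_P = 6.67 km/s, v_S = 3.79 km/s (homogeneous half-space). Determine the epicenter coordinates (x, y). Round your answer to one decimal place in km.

40.4 km east, 20.2 km north

Distance from S−P lag: d = Δt · v_P v_S / (v_P − v_S) = Δt · (6.67·3.79)/(6.67−3.79) ≈ 8.7775·Δt.
So d_HAWA = 18.34, d_HUMO = 36.54, d_HLID = 54.35 km.
Circle about each station: (x − 50.2)² + (y − 35.7)² = 18.34²; (x − 38.6)² + (y + 16.3)² = 36.54²; (x + 13.4)² + (y − 27.9)² = 54.35².
Subtracting the HAWA equation from the HUMO and HLID equations removes the quadratic terms:
-23.2 x − 104.0 y = -3037.70
-127.2 x − 15.6 y = -5454.13
Solving the 2×2 system: x ≈ 40.4, y ≈ 20.2 km.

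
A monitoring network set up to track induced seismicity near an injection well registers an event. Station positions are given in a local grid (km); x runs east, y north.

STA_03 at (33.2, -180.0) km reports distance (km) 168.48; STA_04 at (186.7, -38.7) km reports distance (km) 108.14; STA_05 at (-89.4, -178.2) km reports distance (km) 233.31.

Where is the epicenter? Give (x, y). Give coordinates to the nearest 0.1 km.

Circle about each station: (x − 33.2)² + (y + 180.0)² = 168.48²; (x − 186.7)² + (y + 38.7)² = 108.14²; (x + 89.4)² + (y + 178.2)² = 233.31².
Subtracting pairs of circle equations eliminates x²+y² and gives linear equations (the radical axes):
307.0 x + 282.6 y = 19543.59
-245.2 x + 3.6 y = -19802.69
Solving the 2×2 system: x ≈ 80.5, y ≈ -18.3 km.

x ≈ 80.5 km, y ≈ -18.3 km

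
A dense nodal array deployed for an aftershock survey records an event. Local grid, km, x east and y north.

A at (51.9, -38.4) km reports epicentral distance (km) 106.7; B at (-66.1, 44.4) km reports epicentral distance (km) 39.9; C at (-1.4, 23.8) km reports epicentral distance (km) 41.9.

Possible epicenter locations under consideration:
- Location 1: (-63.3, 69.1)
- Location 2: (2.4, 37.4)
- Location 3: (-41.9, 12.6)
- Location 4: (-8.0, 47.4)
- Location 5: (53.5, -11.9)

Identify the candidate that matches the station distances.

For each candidate, compare |candidate − station| to the reported distance:
Location 1: residuals A 50.9, B 15.0, C 34.8 → max 50.9 km
Location 2: residuals A 16.2, B 29.0, C 27.8 → max 29.0 km
Location 3: residuals A 0.1, B 0.1, C 0.1 → max 0.1 km
Location 4: residuals A 2.1, B 18.3, C 17.4 → max 18.3 km
Location 5: residuals A 80.2, B 92.3, C 23.6 → max 92.3 km
Only Location 3 has all residuals ≈ 0.

Location 3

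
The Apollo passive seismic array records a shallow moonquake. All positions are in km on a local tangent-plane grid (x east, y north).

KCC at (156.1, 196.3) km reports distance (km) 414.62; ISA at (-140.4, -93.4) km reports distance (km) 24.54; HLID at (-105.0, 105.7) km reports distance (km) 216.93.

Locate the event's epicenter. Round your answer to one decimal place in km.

-122.8 km east, -110.5 km north

Circle about each station: (x − 156.1)² + (y − 196.3)² = 414.62²; (x + 140.4)² + (y + 93.4)² = 24.54²; (x + 105.0)² + (y − 105.7)² = 216.93².
Subtracting the KCC equation from the ISA and HLID equations removes the quadratic terms:
-593.0 x − 579.4 y = 136842.35
-522.2 x − 181.2 y = 84147.71
Solving the 2×2 system: x ≈ -122.8, y ≈ -110.5 km.
Check against KCC (with the unrounded x, y): √((x − 156.1)²+(y − 196.3)²) = 414.62 ≈ 414.62 km. ✓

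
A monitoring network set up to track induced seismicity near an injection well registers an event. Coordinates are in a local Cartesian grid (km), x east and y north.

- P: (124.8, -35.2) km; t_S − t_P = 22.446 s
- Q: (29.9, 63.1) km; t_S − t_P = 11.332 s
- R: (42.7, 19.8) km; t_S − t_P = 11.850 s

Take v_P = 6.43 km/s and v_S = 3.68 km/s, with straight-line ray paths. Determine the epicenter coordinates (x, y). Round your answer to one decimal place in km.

x ≈ -59.2 km, y ≈ 23.5 km

Distance from S−P lag: d = Δt · v_P v_S / (v_P − v_S) = Δt · (6.43·3.68)/(6.43−3.68) ≈ 8.6045·Δt.
So d_P = 193.14, d_Q = 97.51, d_R = 101.96 km.
Circle about each station: (x − 124.8)² + (y + 35.2)² = 193.14²; (x − 29.9)² + (y − 63.1)² = 97.51²; (x − 42.7)² + (y − 19.8)² = 101.96².
Subtracting the P equation from the Q and R equations removes the quadratic terms:
-189.8 x + 196.6 y = 15856.40
-164.2 x + 110.0 y = 12308.47
Solving the 2×2 system: x ≈ -59.2, y ≈ 23.5 km.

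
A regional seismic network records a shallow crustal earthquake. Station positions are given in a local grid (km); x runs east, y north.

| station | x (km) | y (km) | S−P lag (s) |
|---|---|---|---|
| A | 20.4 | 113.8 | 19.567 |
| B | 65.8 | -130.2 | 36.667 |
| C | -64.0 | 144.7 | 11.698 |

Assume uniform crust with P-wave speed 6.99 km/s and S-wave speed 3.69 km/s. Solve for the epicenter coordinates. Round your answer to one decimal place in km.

Distance from S−P lag: d = Δt · v_P v_S / (v_P − v_S) = Δt · (6.99·3.69)/(6.99−3.69) ≈ 7.8161·Δt.
So d_A = 152.94, d_B = 286.59, d_C = 91.43 km.
Circle about each station: (x − 20.4)² + (y − 113.8)² = 152.94²; (x − 65.8)² + (y + 130.2)² = 286.59²; (x + 64.0)² + (y − 144.7)² = 91.43².
Subtracting pairs of circle equations eliminates x²+y² and gives linear equations (the radical axes):
90.8 x − 488.0 y = -50828.10
-168.8 x + 61.8 y = 26698.69
Solving the 2×2 system: x ≈ -128.8, y ≈ 80.2 km.
Check against A (with the unrounded x, y): √((x − 20.4)²+(y − 113.8)²) = 152.95 ≈ 152.94 km. ✓

x ≈ -128.8 km, y ≈ 80.2 km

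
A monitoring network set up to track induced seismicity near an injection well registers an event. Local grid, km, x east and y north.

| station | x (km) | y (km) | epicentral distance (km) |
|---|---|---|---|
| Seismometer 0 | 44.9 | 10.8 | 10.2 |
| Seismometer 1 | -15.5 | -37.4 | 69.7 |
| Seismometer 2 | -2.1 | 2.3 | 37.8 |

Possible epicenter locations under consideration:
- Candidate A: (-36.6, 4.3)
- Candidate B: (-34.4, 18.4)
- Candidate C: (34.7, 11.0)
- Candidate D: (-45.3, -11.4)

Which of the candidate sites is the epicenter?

Candidate C

For each candidate, compare |candidate − station| to the reported distance:
Candidate A: residuals Seismometer 0 71.6, Seismometer 1 23.0, Seismometer 2 3.2 → max 71.6 km
Candidate B: residuals Seismometer 0 69.5, Seismometer 1 10.8, Seismometer 2 1.7 → max 69.5 km
Candidate C: residuals Seismometer 0 0.0, Seismometer 1 0.0, Seismometer 2 0.0 → max 0.0 km
Candidate D: residuals Seismometer 0 82.7, Seismometer 1 30.2, Seismometer 2 7.5 → max 82.7 km
Only Candidate C has all residuals ≈ 0.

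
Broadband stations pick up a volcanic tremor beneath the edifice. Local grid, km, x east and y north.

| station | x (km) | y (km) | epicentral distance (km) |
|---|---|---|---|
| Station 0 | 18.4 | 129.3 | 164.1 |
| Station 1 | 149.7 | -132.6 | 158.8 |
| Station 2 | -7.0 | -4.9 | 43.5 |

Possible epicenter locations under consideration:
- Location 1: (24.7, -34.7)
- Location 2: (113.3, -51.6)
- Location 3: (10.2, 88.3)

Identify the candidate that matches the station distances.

For each candidate, compare |candidate − station| to the reported distance:
Location 1: residuals Station 0 0.0, Station 1 0.0, Station 2 0.0 → max 0.0 km
Location 2: residuals Station 0 40.2, Station 1 70.0, Station 2 85.5 → max 85.5 km
Location 3: residuals Station 0 122.3, Station 1 102.5, Station 2 51.3 → max 122.3 km
Only Location 1 has all residuals ≈ 0.

Location 1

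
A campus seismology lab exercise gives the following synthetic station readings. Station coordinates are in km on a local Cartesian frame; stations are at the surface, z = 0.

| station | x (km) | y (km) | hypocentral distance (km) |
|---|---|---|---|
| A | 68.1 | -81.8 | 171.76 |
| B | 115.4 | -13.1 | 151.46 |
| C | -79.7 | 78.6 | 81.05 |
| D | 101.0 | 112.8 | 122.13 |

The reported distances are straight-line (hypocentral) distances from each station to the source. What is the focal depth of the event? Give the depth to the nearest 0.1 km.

Each station gives a sphere (x−x_i)² + (y−y_i)² + z² = d_i² (stations at z=0).
Subtracting the A sphere from B and C: z² cancels, leaving linear equations in x and y:
94.6 x + 137.4 y = 8721.29
-295.6 x + 320.8 y = 24133.60
Solving: x ≈ -7.302, y ≈ 68.501 km (keep extra digits for the depth step; rounded: -7.3, 68.5).
Then from the A sphere: z² = 171.76² − (x − 68.1)² − (y + 81.8)² with x = -7.302, y = 68.501, so z ≈ 35.009 ≈ 35.0 km.

z ≈ 35.0 km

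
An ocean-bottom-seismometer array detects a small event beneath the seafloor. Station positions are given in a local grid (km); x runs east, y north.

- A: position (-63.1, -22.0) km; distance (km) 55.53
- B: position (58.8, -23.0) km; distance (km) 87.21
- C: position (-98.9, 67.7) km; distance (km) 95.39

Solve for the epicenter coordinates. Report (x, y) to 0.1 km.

(-20.4, 13.5)

Circle about each station: (x + 63.1)² + (y + 22.0)² = 55.53²; (x − 58.8)² + (y + 23.0)² = 87.21²; (x + 98.9)² + (y − 67.7)² = 95.39².
Subtracting the A equation from the B and C equations removes the quadratic terms:
243.8 x − 2.0 y = -5001.17
-71.6 x + 179.4 y = 3883.22
Solving the 2×2 system: x ≈ -20.4, y ≈ 13.5 km.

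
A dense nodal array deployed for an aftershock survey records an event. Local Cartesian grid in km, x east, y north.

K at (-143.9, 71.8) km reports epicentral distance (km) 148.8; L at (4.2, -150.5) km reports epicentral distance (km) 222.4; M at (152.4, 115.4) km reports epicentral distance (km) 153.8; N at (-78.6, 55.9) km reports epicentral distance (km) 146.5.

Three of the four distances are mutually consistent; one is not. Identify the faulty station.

Solve using three stations at a time. Using K, L, M (subtract circle equations pairwise → linear system) gives (x, y) ≈ (4.9, 71.9).
Distances from that point to each station vs reported:
  K: calculated 148.8 vs reported 148.8 → residual 0.0 km
  L: calculated 222.4 vs reported 222.4 → residual 0.0 km
  M: calculated 153.8 vs reported 153.8 → residual 0.0 km
  N: calculated 85.0 vs reported 146.5 → residual 61.5 km
K, L, M are mutually consistent (residuals ≈ 0); N is off by 61.5 km.

N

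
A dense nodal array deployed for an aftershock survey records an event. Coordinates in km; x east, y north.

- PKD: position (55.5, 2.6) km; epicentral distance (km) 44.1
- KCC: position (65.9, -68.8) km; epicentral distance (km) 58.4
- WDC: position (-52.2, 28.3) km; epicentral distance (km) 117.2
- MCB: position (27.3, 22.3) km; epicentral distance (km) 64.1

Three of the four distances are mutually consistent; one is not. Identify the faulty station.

Solve using three stations at a time. Using PKD, WDC, MCB (subtract circle equations pairwise → linear system) gives (x, y) ≈ (43.2, -39.9).
Distances from that point to each station vs reported:
  PKD: calculated 44.3 vs reported 44.1 → residual 0.2 km
  KCC: calculated 36.7 vs reported 58.4 → residual 21.7 km
  WDC: calculated 117.3 vs reported 117.2 → residual 0.1 km
  MCB: calculated 64.2 vs reported 64.1 → residual 0.1 km
PKD, WDC, MCB are mutually consistent (residuals ≈ 0); KCC is off by 21.7 km.

KCC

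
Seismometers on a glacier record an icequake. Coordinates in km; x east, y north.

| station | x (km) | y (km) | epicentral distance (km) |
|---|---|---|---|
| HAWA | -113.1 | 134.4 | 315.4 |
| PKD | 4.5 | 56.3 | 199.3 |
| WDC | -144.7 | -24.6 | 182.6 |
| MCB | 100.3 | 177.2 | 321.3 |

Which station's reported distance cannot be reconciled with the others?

WDC

Solve using three stations at a time. Using HAWA, PKD, MCB (subtract circle equations pairwise → linear system) gives (x, y) ≈ (44.0, -139.2).
Distances from that point to each station vs reported:
  HAWA: calculated 315.5 vs reported 315.4 → residual 0.1 km
  PKD: calculated 199.5 vs reported 199.3 → residual 0.2 km
  WDC: calculated 220.8 vs reported 182.6 → residual 38.2 km
  MCB: calculated 321.4 vs reported 321.3 → residual 0.1 km
HAWA, PKD, MCB are mutually consistent (residuals ≈ 0); WDC is off by 38.2 km.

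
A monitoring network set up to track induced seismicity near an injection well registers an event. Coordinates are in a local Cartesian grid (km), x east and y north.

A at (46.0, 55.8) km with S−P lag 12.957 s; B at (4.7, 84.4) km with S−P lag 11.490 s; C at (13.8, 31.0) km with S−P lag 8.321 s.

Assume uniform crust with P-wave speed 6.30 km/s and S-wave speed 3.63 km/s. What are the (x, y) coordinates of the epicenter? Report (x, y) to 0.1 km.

Distance from S−P lag: d = Δt · v_P v_S / (v_P − v_S) = Δt · (6.30·3.63)/(6.30−3.63) ≈ 8.5652·Δt.
So d_A = 110.98, d_B = 98.41, d_C = 71.27 km.
Circle about each station: (x − 46.0)² + (y − 55.8)² = 110.98²; (x − 4.7)² + (y − 84.4)² = 98.41²; (x − 13.8)² + (y − 31.0)² = 71.27².
Subtracting the A equation from the B and C equations removes the quadratic terms:
-82.6 x + 57.2 y = 4547.84
-64.4 x − 49.6 y = 3158.95
Solving the 2×2 system: x ≈ -52.2, y ≈ 4.1 km.

(-52.2, 4.1)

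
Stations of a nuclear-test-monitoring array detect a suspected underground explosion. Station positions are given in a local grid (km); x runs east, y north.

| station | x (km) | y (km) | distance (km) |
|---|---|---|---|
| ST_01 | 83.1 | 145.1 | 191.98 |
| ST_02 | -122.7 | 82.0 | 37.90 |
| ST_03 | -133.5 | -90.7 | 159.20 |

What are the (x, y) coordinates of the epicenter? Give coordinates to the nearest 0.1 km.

(-90.2, 62.5)

Circle about each station: (x − 83.1)² + (y − 145.1)² = 191.98²; (x + 122.7)² + (y − 82.0)² = 37.90²; (x + 133.5)² + (y + 90.7)² = 159.20².
Subtracting pairs of circle equations eliminates x²+y² and gives linear equations (the radical axes):
-411.6 x − 126.2 y = 29239.58
-433.2 x − 471.6 y = 9600.80
Solving the 2×2 system: x ≈ -90.2, y ≈ 62.5 km.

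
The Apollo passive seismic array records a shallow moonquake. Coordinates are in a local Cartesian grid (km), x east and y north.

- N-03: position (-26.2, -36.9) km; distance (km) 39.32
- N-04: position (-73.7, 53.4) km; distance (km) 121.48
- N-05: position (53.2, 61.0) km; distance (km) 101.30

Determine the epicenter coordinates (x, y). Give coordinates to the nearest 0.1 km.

(12.8, -31.9)

Circle about each station: (x + 26.2)² + (y + 36.9)² = 39.32²; (x + 73.7)² + (y − 53.4)² = 121.48²; (x − 53.2)² + (y − 61.0)² = 101.30².
Subtracting pairs of circle equations eliminates x²+y² and gives linear equations (the radical axes):
-95.0 x + 180.6 y = -6976.13
158.8 x + 195.8 y = -4212.44
Solving the 2×2 system: x ≈ 12.8, y ≈ -31.9 km.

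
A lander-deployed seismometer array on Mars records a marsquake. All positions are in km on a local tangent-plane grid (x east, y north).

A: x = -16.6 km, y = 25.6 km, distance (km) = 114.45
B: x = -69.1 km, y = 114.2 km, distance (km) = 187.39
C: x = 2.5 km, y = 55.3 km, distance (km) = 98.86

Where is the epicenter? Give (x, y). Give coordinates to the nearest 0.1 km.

Circle about each station: (x + 16.6)² + (y − 25.6)² = 114.45²; (x + 69.1)² + (y − 114.2)² = 187.39²; (x − 2.5)² + (y − 55.3)² = 98.86².
Subtracting the A equation from the B and C equations removes the quadratic terms:
-105.0 x + 177.2 y = -5130.68
38.2 x + 59.4 y = 5458.92
Solving the 2×2 system: x ≈ 97.8, y ≈ 29.0 km.

(97.8, 29.0)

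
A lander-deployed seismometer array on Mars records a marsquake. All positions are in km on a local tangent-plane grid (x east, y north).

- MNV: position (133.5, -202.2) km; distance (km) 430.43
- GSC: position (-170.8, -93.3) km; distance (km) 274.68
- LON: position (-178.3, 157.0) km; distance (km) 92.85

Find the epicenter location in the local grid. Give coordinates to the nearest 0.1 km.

-86.1 km east, 168.0 km north

Circle about each station: (x − 133.5)² + (y + 202.2)² = 430.43²; (x + 170.8)² + (y + 93.3)² = 274.68²; (x + 178.3)² + (y − 157.0)² = 92.85².
Subtracting the MNV equation from the GSC and LON equations removes the quadratic terms:
-608.6 x + 217.8 y = 88991.32
-623.6 x + 718.4 y = 174381.66
Solving the 2×2 system: x ≈ -86.1, y ≈ 168.0 km.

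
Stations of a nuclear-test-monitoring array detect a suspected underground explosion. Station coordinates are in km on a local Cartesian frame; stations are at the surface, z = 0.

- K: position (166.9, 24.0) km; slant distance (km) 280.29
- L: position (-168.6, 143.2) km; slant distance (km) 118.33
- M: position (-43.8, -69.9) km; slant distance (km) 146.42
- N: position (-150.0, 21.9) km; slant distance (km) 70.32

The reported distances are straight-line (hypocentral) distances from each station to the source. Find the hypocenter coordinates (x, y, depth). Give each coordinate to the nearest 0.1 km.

Each station gives a sphere (x−x_i)² + (y−y_i)² + z² = d_i² (stations at z=0).
Subtracting the K sphere from L and M: z² cancels, leaving linear equations in x and y:
-671.0 x + 238.4 y = 85061.09
-421.4 x − 187.8 y = 35496.51
Solving: x ≈ -107.901, y ≈ 53.103 km (keep extra digits for the depth step; rounded: -107.9, 53.1).
Then from the K sphere: z² = 280.29² − (x − 166.9)² − (y − 24.0)² with x = -107.901, y = 53.103, so z ≈ 46.903 ≈ 46.9 km.

x ≈ -107.9 km, y ≈ 53.1 km, depth ≈ 46.9 km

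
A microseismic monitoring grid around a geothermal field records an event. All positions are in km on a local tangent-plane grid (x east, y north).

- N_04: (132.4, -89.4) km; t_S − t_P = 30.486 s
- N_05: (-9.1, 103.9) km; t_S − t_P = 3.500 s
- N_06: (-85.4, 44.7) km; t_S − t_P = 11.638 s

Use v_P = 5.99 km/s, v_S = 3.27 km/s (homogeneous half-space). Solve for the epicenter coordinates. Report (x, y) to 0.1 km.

(-8.8, 78.7)

Distance from S−P lag: d = Δt · v_P v_S / (v_P − v_S) = Δt · (5.99·3.27)/(5.99−3.27) ≈ 7.2012·Δt.
So d_N_04 = 219.54, d_N_05 = 25.20, d_N_06 = 83.81 km.
Circle about each station: (x − 132.4)² + (y + 89.4)² = 219.54²; (x + 9.1)² + (y − 103.9)² = 25.20²; (x + 85.4)² + (y − 44.7)² = 83.81².
Subtracting pairs of circle equations eliminates x²+y² and gives linear equations (the radical axes):
-283.0 x + 386.6 y = 32918.67
-435.6 x + 268.2 y = 24942.83
Solving the 2×2 system: x ≈ -8.8, y ≈ 78.7 km.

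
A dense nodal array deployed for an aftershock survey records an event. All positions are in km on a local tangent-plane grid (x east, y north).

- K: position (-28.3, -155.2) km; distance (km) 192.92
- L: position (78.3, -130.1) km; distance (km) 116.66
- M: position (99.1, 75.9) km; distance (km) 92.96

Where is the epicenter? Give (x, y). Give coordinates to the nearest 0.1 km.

106.1 km east, -16.8 km north

Circle about each station: (x + 28.3)² + (y + 155.2)² = 192.92²; (x − 78.3)² + (y + 130.1)² = 116.66²; (x − 99.1)² + (y − 75.9)² = 92.96².
Subtracting the K equation from the L and M equations removes the quadratic terms:
213.2 x + 50.2 y = 21777.54
254.8 x + 462.2 y = 19270.25
Solving the 2×2 system: x ≈ 106.1, y ≈ -16.8 km.
Check against K (with the unrounded x, y): √((x + 28.3)²+(y + 155.2)²) = 192.92 ≈ 192.92 km. ✓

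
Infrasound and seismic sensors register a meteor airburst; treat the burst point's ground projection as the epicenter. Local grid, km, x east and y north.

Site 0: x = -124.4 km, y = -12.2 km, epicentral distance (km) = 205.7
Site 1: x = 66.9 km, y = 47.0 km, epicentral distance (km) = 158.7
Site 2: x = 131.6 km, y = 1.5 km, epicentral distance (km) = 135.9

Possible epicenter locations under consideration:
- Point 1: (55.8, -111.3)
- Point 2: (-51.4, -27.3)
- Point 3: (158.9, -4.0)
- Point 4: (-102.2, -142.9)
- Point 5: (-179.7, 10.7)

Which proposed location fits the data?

Point 1

For each candidate, compare |candidate − station| to the reported distance:
Point 1: residuals Site 0 0.0, Site 1 0.0, Site 2 0.0 → max 0.0 km
Point 2: residuals Site 0 131.2, Site 1 19.0, Site 2 49.4 → max 131.2 km
Point 3: residuals Site 0 77.7, Site 1 53.5, Site 2 108.1 → max 108.1 km
Point 4: residuals Site 0 73.1, Site 1 95.6, Site 2 138.9 → max 138.9 km
Point 5: residuals Site 0 145.8, Site 1 90.6, Site 2 175.5 → max 175.5 km
Only Point 1 has all residuals ≈ 0.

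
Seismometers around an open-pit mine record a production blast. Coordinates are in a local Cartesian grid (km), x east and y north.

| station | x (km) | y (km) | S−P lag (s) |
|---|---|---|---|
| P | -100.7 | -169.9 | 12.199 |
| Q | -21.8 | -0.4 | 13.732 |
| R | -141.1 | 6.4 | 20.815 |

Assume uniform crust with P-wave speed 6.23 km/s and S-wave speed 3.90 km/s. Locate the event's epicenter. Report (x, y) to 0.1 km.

Distance from S−P lag: d = Δt · v_P v_S / (v_P − v_S) = Δt · (6.23·3.90)/(6.23−3.90) ≈ 10.4279·Δt.
So d_P = 127.21, d_Q = 143.20, d_R = 217.06 km.
Circle about each station: (x + 100.7)² + (y + 169.9)² = 127.21²; (x + 21.8)² + (y + 0.4)² = 143.20²; (x + 141.1)² + (y − 6.4)² = 217.06².
Subtracting the P equation from the Q and R equations removes the quadratic terms:
157.8 x + 339.0 y = -42854.96
-80.8 x + 352.6 y = -49988.99
Solving the 2×2 system: x ≈ 22.1, y ≈ -136.7 km.
Check against P (with the unrounded x, y): √((x + 100.7)²+(y + 169.9)²) = 127.21 ≈ 127.21 km. ✓

x ≈ 22.1 km, y ≈ -136.7 km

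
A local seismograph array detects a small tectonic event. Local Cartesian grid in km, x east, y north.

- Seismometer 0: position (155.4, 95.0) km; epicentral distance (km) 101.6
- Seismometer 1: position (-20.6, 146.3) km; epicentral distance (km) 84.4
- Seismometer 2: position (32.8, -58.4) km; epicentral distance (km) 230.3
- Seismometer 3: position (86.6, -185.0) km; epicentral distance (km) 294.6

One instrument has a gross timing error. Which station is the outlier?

Solve using three stations at a time. Using Seismometer 0, Seismometer 1, Seismometer 3 (subtract circle equations pairwise → linear system) gives (x, y) ≈ (54.6, 107.9).
Distances from that point to each station vs reported:
  Seismometer 0: calculated 101.6 vs reported 101.6 → residual 0.0 km
  Seismometer 1: calculated 84.4 vs reported 84.4 → residual 0.0 km
  Seismometer 2: calculated 167.7 vs reported 230.3 → residual 62.6 km
  Seismometer 3: calculated 294.6 vs reported 294.6 → residual 0.0 km
Seismometer 0, Seismometer 1, Seismometer 3 are mutually consistent (residuals ≈ 0); Seismometer 2 is off by 62.6 km.

Seismometer 2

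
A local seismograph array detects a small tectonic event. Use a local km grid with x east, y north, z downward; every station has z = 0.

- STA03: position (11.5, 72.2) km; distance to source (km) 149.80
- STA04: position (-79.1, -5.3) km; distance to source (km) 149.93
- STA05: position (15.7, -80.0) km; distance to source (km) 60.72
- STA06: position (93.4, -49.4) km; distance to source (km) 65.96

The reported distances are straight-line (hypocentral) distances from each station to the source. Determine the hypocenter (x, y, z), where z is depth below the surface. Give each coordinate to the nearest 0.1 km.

Each station gives a sphere (x−x_i)² + (y−y_i)² + z² = d_i² (stations at z=0).
Subtracting the STA03 sphere from STA04 and STA05: z² cancels, leaving linear equations in x and y:
-181.2 x − 155.0 y = 900.85
8.4 x − 304.4 y = 20054.52
Solving: x ≈ 50.200, y ≈ -64.497 km (keep extra digits for the depth step; rounded: 50.2, -64.5).
Then from the STA03 sphere: z² = 149.80² − (x − 11.5)² − (y − 72.2)² with x = 50.200, y = -64.497, so z ≈ 47.500 ≈ 47.5 km.
Check against STA06 (with the unrounded solution): distance 65.96 ≈ 65.96 km. ✓

x ≈ 50.2 km, y ≈ -64.5 km, depth ≈ 47.5 km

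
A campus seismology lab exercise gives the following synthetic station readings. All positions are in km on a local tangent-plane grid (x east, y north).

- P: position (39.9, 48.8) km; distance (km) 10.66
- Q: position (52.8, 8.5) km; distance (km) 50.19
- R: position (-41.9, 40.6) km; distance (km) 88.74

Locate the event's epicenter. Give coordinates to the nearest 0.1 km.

x ≈ 45.1 km, y ≈ 58.1 km

Circle about each station: (x − 39.9)² + (y − 48.8)² = 10.66²; (x − 52.8)² + (y − 8.5)² = 50.19²; (x + 41.9)² + (y − 40.6)² = 88.74².
Subtracting pairs of circle equations eliminates x²+y² and gives linear equations (the radical axes):
25.8 x − 80.6 y = -3518.76
-163.6 x − 16.4 y = -8330.63
Solving the 2×2 system: x ≈ 45.1, y ≈ 58.1 km.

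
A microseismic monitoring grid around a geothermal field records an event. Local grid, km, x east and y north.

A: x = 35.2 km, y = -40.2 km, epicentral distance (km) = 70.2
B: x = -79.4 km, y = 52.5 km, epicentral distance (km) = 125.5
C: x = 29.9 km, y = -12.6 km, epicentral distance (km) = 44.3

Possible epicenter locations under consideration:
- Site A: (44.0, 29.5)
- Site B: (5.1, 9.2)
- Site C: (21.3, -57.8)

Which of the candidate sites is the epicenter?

Site A

For each candidate, compare |candidate − station| to the reported distance:
Site A: residuals A 0.1, B 0.0, C 0.1 → max 0.1 km
Site B: residuals A 12.4, B 30.6, C 11.3 → max 30.6 km
Site C: residuals A 47.8, B 23.9, C 1.7 → max 47.8 km
Only Site A has all residuals ≈ 0.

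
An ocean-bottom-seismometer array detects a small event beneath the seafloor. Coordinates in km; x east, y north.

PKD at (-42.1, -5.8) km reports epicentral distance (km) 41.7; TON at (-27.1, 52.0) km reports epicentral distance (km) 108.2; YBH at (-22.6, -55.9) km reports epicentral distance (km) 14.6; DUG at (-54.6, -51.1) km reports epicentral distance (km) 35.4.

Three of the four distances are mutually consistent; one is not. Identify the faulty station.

Solve using three stations at a time. Using PKD, YBH, DUG (subtract circle equations pairwise → linear system) gives (x, y) ≈ (-20.5, -41.5).
Distances from that point to each station vs reported:
  PKD: calculated 41.7 vs reported 41.7 → residual 0.0 km
  TON: calculated 93.7 vs reported 108.2 → residual 14.5 km
  YBH: calculated 14.6 vs reported 14.6 → residual 0.0 km
  DUG: calculated 35.4 vs reported 35.4 → residual 0.0 km
PKD, YBH, DUG are mutually consistent (residuals ≈ 0); TON is off by 14.5 km.

TON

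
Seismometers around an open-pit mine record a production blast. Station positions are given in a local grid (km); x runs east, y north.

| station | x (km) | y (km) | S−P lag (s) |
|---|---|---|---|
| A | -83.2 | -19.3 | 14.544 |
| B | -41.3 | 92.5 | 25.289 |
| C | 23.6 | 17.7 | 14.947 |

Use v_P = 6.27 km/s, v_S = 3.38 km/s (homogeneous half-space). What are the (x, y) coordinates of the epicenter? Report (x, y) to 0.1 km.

x ≈ -2.3 km, y ≈ -88.8 km

Distance from S−P lag: d = Δt · v_P v_S / (v_P − v_S) = Δt · (6.27·3.38)/(6.27−3.38) ≈ 7.3331·Δt.
So d_A = 106.65, d_B = 185.45, d_C = 109.61 km.
Circle about each station: (x + 83.2)² + (y + 19.3)² = 106.65²; (x + 41.3)² + (y − 92.5)² = 185.45²; (x − 23.6)² + (y − 17.7)² = 109.61².
Subtracting pairs of circle equations eliminates x²+y² and gives linear equations (the radical axes):
83.8 x + 223.6 y = -20050.27
213.6 x + 74.0 y = -7064.61
Solving the 2×2 system: x ≈ -2.3, y ≈ -88.8 km.
Check against A (with the unrounded x, y): √((x + 83.2)²+(y + 19.3)²) = 106.65 ≈ 106.65 km. ✓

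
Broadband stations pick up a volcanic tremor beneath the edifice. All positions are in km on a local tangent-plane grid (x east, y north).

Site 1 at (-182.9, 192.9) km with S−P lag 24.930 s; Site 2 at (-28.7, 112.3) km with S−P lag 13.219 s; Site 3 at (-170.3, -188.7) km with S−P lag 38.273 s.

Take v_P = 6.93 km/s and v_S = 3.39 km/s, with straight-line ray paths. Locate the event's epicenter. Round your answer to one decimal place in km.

Distance from S−P lag: d = Δt · v_P v_S / (v_P − v_S) = Δt · (6.93·3.39)/(6.93−3.39) ≈ 6.6364·Δt.
So d_Site 1 = 165.44, d_Site 2 = 87.73, d_Site 3 = 253.99 km.
Circle about each station: (x + 182.9)² + (y − 192.9)² = 165.44²; (x + 28.7)² + (y − 112.3)² = 87.73²; (x + 170.3)² + (y + 188.7)² = 253.99².
Subtracting pairs of circle equations eliminates x²+y² and gives linear equations (the radical axes):
308.4 x − 161.2 y = -37554.00
25.2 x − 763.2 y = -43193.57
Solving the 2×2 system: x ≈ -93.8, y ≈ 53.5 km.
Check against Site 1 (with the unrounded x, y): √((x + 182.9)²+(y − 192.9)²) = 165.44 ≈ 165.44 km. ✓

(-93.8, 53.5)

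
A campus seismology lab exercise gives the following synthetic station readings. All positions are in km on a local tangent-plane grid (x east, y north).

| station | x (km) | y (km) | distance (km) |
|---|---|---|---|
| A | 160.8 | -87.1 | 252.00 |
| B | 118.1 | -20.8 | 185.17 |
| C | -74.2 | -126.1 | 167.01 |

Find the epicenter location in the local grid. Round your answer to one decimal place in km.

Circle about each station: (x − 160.8)² + (y + 87.1)² = 252.00²; (x − 118.1)² + (y + 20.8)² = 185.17²; (x + 74.2)² + (y + 126.1)² = 167.01².
Subtracting pairs of circle equations eliminates x²+y² and gives linear equations (the radical axes):
-85.4 x + 132.6 y = 10153.27
-470.0 x − 78.0 y = 23575.46
Solving the 2×2 system: x ≈ -56.8, y ≈ 40.0 km.

(-56.8, 40.0)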